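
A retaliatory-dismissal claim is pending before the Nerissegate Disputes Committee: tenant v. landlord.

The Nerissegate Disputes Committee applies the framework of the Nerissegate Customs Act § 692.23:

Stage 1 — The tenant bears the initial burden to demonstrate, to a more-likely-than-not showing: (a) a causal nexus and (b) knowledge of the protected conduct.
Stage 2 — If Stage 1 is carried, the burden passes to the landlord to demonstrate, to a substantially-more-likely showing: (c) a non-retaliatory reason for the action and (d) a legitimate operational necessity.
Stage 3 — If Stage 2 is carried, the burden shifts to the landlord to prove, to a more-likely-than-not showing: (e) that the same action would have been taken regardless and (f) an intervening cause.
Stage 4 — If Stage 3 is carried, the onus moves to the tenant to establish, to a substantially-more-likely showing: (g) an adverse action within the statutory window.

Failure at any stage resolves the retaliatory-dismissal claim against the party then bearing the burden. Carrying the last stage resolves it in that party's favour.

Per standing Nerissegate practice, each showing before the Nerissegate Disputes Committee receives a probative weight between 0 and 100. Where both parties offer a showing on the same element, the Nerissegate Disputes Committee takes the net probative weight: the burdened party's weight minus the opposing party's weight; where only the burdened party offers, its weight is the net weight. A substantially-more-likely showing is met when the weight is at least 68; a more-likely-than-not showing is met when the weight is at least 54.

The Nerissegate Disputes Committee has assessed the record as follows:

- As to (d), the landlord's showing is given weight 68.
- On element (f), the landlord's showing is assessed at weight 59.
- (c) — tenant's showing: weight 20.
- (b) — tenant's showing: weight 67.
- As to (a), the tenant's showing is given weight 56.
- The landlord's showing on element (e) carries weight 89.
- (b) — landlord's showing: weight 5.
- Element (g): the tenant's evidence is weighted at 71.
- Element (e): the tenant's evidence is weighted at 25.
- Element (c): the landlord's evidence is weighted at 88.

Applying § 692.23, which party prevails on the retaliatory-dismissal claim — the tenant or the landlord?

Stage 1 (tenant, a more-likely-than-not showing, weight is at least 54): (a) 56 ≥ 54 — meets; (b) net 67−5=62 ≥ 54 — meets.
  The tenant carries Stage 1; the landlord now bears the burden.
Stage 2 (landlord, a substantially-more-likely showing, weight is at least 68): (c) net 88−20=68 ≥ 68 — meets; (d) 68 ≥ 68 — meets.
  Stage 2 is satisfied; the landlord continues to bear the burden.
Stage 3 (landlord, a more-likely-than-not showing, weight is at least 54): (e) net 89−25=64 ≥ 54 — meets; (f) 59 ≥ 54 — meets.
  Stage 3 is satisfied; the onus moves to the tenant.
Stage 4 (tenant, a substantially-more-likely showing, weight is at least 68): (g) 71 ≥ 68 — meets.
  The tenant carries the last stage.
With every stage satisfied, the tenant prevails.

tenant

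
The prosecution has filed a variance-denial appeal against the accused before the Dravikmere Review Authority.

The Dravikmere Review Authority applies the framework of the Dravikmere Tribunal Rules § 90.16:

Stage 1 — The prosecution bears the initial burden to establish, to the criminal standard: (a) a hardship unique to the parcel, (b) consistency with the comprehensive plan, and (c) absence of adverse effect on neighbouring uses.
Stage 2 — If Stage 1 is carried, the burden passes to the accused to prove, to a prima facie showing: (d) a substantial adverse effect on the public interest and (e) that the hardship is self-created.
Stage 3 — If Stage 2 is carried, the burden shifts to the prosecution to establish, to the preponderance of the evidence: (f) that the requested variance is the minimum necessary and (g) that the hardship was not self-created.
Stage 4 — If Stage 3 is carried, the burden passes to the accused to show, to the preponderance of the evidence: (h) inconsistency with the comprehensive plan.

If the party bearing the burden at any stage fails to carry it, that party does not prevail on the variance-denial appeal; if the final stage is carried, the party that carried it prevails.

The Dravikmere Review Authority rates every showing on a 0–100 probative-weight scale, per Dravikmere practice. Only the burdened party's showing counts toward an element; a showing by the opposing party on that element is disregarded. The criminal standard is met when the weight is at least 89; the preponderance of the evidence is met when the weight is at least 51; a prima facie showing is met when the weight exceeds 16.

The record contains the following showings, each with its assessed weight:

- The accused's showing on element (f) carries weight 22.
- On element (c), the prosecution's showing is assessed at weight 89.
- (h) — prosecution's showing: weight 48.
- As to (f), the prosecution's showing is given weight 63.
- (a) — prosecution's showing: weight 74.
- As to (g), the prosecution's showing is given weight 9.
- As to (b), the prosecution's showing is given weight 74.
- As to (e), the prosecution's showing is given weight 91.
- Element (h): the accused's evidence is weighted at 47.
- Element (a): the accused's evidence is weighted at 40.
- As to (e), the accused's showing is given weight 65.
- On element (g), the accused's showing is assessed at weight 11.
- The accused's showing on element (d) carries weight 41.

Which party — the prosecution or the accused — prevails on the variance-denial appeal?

Stage 1 — burden on prosecution; standard: the criminal standard (weight is at least 89).
    (a): 74 (accused's 40 disregarded) < 89 [not met]
    (b): 74 < 89 [not met]
    (c): 89 ≥ 89 [met]
  The prosecution does not carry Stage 1.
So the accused prevails.

accused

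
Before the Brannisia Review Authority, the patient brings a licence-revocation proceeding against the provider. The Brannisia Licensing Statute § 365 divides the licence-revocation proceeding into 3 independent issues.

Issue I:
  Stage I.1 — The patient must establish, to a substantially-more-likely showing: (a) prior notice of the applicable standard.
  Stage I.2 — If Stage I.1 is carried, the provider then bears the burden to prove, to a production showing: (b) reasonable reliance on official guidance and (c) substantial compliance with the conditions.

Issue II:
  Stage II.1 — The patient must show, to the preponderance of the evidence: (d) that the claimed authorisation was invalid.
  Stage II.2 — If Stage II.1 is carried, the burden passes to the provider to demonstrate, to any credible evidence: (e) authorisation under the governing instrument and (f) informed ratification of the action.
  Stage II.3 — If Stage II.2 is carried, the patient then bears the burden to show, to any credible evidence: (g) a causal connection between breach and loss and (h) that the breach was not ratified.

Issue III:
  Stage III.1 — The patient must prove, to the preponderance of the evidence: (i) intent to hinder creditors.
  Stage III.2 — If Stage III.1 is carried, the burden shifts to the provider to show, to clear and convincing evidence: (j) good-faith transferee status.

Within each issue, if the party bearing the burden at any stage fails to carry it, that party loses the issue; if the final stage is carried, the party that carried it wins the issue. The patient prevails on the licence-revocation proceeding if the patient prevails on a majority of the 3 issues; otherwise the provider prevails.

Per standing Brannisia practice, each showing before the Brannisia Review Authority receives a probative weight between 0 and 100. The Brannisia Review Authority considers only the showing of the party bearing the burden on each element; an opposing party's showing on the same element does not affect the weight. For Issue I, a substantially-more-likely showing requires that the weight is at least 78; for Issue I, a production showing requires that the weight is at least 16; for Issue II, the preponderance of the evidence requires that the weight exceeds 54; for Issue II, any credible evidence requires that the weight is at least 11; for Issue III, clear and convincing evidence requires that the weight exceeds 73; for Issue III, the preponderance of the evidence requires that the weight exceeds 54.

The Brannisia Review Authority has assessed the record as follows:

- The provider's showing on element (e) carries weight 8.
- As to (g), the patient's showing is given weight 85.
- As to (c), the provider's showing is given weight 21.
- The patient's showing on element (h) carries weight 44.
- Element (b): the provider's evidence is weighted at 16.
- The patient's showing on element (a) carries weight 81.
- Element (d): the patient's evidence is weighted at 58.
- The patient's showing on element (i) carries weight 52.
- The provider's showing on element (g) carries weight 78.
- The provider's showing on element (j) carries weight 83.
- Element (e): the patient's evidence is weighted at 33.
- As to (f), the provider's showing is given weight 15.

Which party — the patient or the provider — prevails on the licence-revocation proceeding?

— Issue I —
Stage I.1 — burden on patient; standard: a substantially-more-likely showing (weight is at least 78).
    (a): 81 ≥ 78 [met]
  The patient carries Stage I.1; the provider now bears the burden.
Stage I.2 — burden on provider; standard: a production showing (weight is at least 16).
    (b): 16 ≥ 16 [met]
    (c): 21 ≥ 16 [met]
  Stage I.2 carried; the final stage is satisfied.
With every stage satisfied, the provider prevails on this issue.
— Issue II —
Stage II.1 — burden on patient; standard: the preponderance of the evidence (weight exceeds 54).
    (d): 58 > 54 [met]
  The patient carries Stage II.1; the provider now bears the burden.
Stage II.2 — burden on provider; standard: any credible evidence (weight is at least 11).
    (e): 8 (patient's 33 disregarded) < 11 [not met]
    (f): 15 ≥ 11 [met]
  Stage II.2 not carried; the provider fails its burden.
The patient prevails on this issue.
— Issue III —
Stage III.1 (patient, the preponderance of the evidence, weight exceeds 54): (i) 52 ≤ 54 — fails.
  Stage III.1 not carried; the patient fails its burden.
So the provider prevails on this issue.
Per-issue: Issue I → provider; Issue II → patient; Issue III → provider. The patient must prevail on a majority of issues; overall, the provider prevails.

provider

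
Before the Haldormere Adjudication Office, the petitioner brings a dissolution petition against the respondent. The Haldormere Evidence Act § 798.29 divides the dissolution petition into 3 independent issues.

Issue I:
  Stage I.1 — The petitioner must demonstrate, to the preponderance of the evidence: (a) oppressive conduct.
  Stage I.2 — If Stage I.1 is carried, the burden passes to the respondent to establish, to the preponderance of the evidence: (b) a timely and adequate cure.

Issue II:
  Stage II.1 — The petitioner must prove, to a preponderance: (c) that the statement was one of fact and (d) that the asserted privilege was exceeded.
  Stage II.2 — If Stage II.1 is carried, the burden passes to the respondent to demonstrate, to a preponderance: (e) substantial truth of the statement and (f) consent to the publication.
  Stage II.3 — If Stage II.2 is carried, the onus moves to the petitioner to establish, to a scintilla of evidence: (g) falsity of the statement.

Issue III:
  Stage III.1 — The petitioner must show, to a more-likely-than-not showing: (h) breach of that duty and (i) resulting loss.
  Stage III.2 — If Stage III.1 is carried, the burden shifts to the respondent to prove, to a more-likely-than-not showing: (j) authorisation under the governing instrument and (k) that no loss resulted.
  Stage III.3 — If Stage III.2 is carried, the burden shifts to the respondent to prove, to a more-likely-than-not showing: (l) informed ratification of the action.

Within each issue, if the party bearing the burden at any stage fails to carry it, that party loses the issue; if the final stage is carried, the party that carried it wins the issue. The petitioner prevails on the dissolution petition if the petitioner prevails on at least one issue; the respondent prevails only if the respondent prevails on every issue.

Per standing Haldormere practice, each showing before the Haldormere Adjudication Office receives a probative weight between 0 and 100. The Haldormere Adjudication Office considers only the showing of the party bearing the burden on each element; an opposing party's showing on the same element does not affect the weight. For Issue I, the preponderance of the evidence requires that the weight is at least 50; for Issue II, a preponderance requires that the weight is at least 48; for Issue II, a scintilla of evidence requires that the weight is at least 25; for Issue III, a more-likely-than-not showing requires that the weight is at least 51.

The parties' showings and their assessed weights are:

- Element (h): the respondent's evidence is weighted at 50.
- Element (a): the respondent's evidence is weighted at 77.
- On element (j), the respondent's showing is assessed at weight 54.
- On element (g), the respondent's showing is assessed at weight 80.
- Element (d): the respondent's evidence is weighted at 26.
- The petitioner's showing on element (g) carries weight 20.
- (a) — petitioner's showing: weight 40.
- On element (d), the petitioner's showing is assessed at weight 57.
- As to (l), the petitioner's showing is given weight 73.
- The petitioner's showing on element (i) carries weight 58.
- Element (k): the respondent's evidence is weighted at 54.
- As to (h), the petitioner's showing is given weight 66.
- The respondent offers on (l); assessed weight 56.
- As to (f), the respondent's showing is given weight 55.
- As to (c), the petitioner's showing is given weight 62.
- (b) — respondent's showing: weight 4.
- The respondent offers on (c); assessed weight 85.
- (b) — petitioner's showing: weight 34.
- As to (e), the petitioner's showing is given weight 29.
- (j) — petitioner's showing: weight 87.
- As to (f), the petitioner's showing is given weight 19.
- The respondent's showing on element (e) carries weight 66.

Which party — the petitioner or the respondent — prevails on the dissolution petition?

— Issue I —
Stage I.1 — burden on petitioner; standard: the preponderance of the evidence (weight is at least 50).
    (a): 40 (respondent's 77 disregarded) < 50 [not met]
  Stage I.1 not carried; the petitioner fails its burden.
So the respondent prevails on this issue.
— Issue II —
Stage II.1 (petitioner, a preponderance, weight is at least 48): (c) 62 (respondent's 85 disregarded) ≥ 48 — meets; (d) 57 (respondent's 26 disregarded) ≥ 48 — meets.
  Stage II.1 is satisfied; the onus moves to the respondent.
Stage II.2 (respondent, a preponderance, weight is at least 48): (e) 66 (petitioner's 29 disregarded) ≥ 48 — meets; (f) 55 (petitioner's 19 disregarded) ≥ 48 — meets.
  The respondent carries Stage II.2; the petitioner now bears the burden.
Stage II.3 (petitioner, a scintilla of evidence, weight is at least 25): (g) 20 (respondent's 80 disregarded) < 25 — fails.
  The petitioner does not carry Stage II.3.
The analysis ends at Stage II.3; the respondent prevails on this issue.
— Issue III —
Stage III.1 — burden on petitioner; standard: a more-likely-than-not showing (weight is at least 51).
    (h): 66 (respondent's 50 disregarded) ≥ 51 [met]
    (i): 58 ≥ 51 [met]
  All elements met. The burden passes to the respondent.
Stage III.2 — burden on respondent; standard: a more-likely-than-not showing (weight is at least 51).
    (j): 54 (petitioner's 87 disregarded) ≥ 51 [met]
    (k): 54 ≥ 51 [met]
  All elements met. The respondent retains the burden for Stage III.3.
Stage III.3 — burden on respondent; standard: a more-likely-than-not showing (weight is at least 51).
    (l): 56 (petitioner's 73 disregarded) ≥ 51 [met]
  The respondent carries the last stage.
All stages carried — the respondent prevails on this issue.
Per-issue: Issue I → respondent; Issue II → respondent; Issue III → respondent. The petitioner must prevail on at least one issue; overall, the respondent prevails.

respondent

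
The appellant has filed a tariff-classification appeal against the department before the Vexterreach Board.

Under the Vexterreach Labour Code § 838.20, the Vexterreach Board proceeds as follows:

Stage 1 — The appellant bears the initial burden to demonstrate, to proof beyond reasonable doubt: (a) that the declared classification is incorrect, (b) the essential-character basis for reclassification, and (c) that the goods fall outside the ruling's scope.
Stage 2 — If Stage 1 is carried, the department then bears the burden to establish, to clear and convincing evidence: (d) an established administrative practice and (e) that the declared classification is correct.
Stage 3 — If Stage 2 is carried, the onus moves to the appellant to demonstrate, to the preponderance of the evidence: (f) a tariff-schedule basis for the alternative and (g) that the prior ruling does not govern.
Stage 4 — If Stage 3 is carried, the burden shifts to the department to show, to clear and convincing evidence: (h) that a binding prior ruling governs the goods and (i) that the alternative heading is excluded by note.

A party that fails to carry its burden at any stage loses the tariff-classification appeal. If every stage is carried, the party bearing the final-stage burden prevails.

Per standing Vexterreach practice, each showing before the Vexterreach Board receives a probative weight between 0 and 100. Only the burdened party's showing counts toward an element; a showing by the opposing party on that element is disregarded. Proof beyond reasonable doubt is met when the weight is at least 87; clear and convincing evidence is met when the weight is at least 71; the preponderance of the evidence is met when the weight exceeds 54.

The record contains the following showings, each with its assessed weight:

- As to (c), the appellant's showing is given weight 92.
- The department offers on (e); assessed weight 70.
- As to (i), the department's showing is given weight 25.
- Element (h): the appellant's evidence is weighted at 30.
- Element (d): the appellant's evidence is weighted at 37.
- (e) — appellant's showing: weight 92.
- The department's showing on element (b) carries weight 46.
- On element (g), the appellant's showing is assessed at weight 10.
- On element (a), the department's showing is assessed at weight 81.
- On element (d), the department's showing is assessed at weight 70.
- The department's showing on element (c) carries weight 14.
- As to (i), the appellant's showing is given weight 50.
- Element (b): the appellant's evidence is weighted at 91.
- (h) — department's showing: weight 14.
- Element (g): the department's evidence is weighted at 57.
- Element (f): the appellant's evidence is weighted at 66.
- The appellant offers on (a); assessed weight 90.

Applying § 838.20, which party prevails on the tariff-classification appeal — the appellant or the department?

At Stage 1 the appellant must meet proof beyond reasonable doubt (weight is at least 87): on (a) the weight is 90 (the department's 81 is given no effect), ≥ 87, so (a) meets the standard; on (b) the weight is 91 (the department's 46 is given no effect), which does reach 87, so (b) meets the standard; on (c) the weight is 92 (the department's 14 is given no effect), which does reach 87, so (c) meets the standard.
  All elements met. The burden passes to the department.
At Stage 2 the department must meet clear and convincing evidence (weight is at least 71): on (d) the weight is 70 (the appellant's 37 is given no effect), which does not reach 71, so (d) does not meet the standard; on (e) the weight is 70 (the appellant's 92 is given no effect), which does not reach 71, so (e) does not meet the standard.
  Not every element is met, so the department fails to carry Stage 2.
The appellant prevails.

appellant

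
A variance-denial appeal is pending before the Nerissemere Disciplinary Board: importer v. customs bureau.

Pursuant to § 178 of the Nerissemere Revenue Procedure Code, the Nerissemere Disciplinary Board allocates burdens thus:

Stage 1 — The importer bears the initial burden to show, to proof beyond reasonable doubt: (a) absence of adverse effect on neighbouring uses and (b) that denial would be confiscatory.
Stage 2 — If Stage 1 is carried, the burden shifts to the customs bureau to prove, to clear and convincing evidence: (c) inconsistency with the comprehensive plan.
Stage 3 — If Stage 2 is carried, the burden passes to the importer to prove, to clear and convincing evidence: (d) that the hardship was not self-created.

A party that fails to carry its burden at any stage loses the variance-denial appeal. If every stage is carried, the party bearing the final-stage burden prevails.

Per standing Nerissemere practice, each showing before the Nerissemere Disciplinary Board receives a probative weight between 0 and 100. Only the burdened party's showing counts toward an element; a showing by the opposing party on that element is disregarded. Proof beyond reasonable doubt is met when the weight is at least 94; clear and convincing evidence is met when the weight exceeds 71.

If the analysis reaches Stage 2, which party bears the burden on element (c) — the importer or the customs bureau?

customs bureau

Stage 2's rule assigns the burden to the customs bureau (to clear and convincing evidence).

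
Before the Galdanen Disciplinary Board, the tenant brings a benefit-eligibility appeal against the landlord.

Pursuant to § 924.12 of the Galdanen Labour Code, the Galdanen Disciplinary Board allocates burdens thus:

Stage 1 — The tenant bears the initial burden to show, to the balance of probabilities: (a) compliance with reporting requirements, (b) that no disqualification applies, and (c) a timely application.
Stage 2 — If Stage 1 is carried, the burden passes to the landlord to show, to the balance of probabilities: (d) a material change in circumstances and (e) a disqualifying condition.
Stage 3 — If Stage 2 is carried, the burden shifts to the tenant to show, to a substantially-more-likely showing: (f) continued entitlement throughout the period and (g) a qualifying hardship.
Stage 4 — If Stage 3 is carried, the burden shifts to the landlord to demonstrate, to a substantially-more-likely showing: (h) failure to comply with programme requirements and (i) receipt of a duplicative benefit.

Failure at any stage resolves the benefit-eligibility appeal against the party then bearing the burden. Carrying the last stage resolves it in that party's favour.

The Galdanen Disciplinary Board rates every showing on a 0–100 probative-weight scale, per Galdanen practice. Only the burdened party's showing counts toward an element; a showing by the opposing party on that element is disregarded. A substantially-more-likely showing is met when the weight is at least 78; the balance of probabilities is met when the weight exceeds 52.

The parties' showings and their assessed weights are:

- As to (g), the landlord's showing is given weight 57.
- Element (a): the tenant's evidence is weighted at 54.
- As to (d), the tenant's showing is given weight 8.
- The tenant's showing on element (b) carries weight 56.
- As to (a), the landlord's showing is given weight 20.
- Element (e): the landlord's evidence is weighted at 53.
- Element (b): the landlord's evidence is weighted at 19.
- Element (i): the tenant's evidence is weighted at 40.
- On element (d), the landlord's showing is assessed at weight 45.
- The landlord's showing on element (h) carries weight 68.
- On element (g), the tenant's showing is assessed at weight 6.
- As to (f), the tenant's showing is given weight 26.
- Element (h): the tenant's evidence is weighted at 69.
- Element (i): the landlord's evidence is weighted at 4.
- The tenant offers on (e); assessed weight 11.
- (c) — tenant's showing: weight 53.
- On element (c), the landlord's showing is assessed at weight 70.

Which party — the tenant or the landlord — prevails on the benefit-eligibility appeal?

Stage 1 (tenant, the balance of probabilities, weight exceeds 52): (a) 54 (landlord's 20 disregarded) > 52 — meets; (b) 56 (landlord's 19 disregarded) > 52 — meets; (c) 53 (landlord's 70 disregarded) > 52 — meets.
  Stage 1 carried; the burden shifts to the landlord.
Stage 2 (landlord, the balance of probabilities, weight exceeds 52): (d) 45 (tenant's 8 disregarded) ≤ 52 — fails; (e) 53 (tenant's 11 disregarded) > 52 — meets.
  Stage 2 not carried; the landlord fails its burden.
The tenant prevails.

tenant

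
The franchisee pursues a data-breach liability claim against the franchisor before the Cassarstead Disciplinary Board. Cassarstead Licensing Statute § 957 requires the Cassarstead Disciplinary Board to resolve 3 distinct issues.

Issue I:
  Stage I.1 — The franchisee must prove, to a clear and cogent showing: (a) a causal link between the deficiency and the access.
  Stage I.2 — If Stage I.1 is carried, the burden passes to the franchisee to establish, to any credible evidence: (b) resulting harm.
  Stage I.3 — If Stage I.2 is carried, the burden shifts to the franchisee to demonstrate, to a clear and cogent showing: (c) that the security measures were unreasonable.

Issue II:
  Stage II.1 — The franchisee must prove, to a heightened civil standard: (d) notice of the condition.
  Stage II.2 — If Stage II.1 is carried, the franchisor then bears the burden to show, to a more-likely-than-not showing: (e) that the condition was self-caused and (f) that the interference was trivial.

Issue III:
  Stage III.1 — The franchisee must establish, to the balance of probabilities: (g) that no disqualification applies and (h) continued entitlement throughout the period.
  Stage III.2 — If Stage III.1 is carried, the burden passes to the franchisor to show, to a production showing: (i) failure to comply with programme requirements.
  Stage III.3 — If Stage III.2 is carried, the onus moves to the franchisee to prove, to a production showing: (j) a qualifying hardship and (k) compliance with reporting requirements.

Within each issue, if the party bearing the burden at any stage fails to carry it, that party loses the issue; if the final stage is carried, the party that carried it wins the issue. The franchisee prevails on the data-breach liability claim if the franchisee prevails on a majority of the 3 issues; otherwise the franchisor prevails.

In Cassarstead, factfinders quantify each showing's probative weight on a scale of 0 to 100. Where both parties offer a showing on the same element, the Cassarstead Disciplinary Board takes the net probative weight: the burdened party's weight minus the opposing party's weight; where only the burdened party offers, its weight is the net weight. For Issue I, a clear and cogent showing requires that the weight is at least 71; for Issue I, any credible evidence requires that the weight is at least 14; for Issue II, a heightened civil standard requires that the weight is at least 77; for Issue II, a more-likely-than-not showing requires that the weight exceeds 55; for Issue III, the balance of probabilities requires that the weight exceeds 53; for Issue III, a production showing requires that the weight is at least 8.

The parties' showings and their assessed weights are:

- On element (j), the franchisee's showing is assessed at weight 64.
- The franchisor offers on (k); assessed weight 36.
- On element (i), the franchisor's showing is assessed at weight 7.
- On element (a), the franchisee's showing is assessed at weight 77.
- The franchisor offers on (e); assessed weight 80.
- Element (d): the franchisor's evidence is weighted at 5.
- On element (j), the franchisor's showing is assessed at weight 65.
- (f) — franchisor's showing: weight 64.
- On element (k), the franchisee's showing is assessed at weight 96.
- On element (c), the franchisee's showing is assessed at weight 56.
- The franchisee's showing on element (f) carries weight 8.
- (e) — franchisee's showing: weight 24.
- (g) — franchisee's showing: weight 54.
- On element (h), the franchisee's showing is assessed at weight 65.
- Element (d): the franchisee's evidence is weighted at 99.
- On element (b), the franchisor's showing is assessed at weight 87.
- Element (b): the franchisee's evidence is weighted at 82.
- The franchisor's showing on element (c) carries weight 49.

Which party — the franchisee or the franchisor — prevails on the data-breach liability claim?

franchisor

— Issue I —
Stage I.1 (franchisee, a clear and cogent showing, weight is at least 71): (a) 77 ≥ 71 — meets.
  Stage I.1 is satisfied; the franchisee continues to bear the burden.
Stage I.2 (franchisee, any credible evidence, weight is at least 14): (b) net 82−87=-5 < 14 — fails.
  The franchisee does not carry Stage I.2.
So the franchisor prevails on this issue.
— Issue II —
Stage II.1 (franchisee, a heightened civil standard, weight is at least 77): (d) net 99−5=94 ≥ 77 — meets.
  Stage II.1 carried; the burden shifts to the franchisor.
Stage II.2 (franchisor, a more-likely-than-not showing, weight exceeds 55): (e) net 80−24=56 > 55 — meets; (f) net 64−8=56 > 55 — meets.
  The franchisor carries the last stage.
All stages carried — the franchisor prevails on this issue.
— Issue III —
Stage III.1 (franchisee, the balance of probabilities, weight exceeds 53): (g) 54 > 53 — meets; (h) 65 > 53 — meets.
  Stage III.1 is satisfied; the onus moves to the franchisor.
Stage III.2 (franchisor, a production showing, weight is at least 8): (i) 7 < 8 — fails.
  Not every element is met, so the franchisor fails to carry Stage III.2.
The franchisee prevails on this issue.
Per-issue: Issue I → franchisor; Issue II → franchisor; Issue III → franchisee. The franchisee must prevail on a majority of issues; overall, the franchisor prevails.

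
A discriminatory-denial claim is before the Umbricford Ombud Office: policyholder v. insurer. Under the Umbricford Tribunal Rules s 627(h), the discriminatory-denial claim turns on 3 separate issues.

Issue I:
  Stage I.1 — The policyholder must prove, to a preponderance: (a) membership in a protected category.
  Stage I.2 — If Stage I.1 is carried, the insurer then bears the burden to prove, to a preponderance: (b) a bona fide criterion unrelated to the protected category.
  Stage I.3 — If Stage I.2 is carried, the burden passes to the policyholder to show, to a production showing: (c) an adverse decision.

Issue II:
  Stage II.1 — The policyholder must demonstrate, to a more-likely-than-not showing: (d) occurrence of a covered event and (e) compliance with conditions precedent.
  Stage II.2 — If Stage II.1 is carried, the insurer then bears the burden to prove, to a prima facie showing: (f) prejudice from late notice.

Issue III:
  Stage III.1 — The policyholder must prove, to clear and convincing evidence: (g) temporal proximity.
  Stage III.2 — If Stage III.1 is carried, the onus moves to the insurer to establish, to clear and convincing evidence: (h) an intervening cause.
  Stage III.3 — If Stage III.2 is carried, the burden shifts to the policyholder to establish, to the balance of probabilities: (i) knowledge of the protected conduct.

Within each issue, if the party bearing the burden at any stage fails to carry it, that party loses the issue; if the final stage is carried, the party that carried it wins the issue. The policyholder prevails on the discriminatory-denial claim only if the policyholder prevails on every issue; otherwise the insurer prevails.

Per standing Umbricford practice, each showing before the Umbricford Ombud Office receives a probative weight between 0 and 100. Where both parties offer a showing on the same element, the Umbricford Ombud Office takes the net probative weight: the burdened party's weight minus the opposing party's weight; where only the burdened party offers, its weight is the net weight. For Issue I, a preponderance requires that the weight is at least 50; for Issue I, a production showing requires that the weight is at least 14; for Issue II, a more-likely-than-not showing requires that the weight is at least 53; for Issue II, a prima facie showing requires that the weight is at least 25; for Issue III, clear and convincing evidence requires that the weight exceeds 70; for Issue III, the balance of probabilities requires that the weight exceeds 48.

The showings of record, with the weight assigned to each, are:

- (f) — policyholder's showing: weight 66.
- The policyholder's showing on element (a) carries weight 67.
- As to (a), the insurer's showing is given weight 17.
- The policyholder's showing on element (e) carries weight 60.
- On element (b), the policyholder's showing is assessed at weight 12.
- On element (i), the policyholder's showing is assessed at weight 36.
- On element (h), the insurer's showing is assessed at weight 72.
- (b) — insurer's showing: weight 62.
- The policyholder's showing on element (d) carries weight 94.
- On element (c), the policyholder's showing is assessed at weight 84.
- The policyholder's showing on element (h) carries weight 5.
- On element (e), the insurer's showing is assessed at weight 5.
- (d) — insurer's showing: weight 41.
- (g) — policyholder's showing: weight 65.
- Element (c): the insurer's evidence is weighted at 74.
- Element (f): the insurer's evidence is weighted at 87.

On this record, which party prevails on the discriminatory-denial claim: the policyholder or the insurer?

— Issue I —
Stage I.1 — burden on policyholder; standard: a preponderance (weight is at least 50).
    (a): 67 − 17 = 50 ≥ 50 [met]
  All elements met. The burden passes to the insurer.
Stage I.2 — burden on insurer; standard: a preponderance (weight is at least 50).
    (b): 62 − 12 = 50 ≥ 50 [met]
  Stage I.2 is satisfied; the onus moves to the policyholder.
Stage I.3 — burden on policyholder; standard: a production showing (weight is at least 14).
    (c): 84 − 74 = 10 < 14 [not met]
  Not every element is met, so the policyholder fails to carry Stage I.3.
So the insurer prevails on this issue.
— Issue II —
Stage II.1 (policyholder, a more-likely-than-not showing, weight is at least 53): (d) net 94−41=53 ≥ 53 — meets; (e) net 60−5=55 ≥ 53 — meets.
  Stage II.1 is satisfied; the onus moves to the insurer.
Stage II.2 (insurer, a prima facie showing, weight is at least 25): (f) net 87−66=21 < 25 — fails.
  Stage II.2 not carried; the insurer fails its burden.
The analysis ends at Stage II.2; the policyholder prevails on this issue.
— Issue III —
At Stage III.1 the policyholder must meet clear and convincing evidence (weight exceeds 70): on (g) the weight is 65, ≤ 70, so (g) does not meet the standard.
  Not every element is met, so the policyholder fails to carry Stage III.1.
The insurer prevails on this issue.
Per-issue: Issue I → insurer; Issue II → policyholder; Issue III → insurer. The policyholder must prevail on every issue; overall, the insurer prevails.

insurer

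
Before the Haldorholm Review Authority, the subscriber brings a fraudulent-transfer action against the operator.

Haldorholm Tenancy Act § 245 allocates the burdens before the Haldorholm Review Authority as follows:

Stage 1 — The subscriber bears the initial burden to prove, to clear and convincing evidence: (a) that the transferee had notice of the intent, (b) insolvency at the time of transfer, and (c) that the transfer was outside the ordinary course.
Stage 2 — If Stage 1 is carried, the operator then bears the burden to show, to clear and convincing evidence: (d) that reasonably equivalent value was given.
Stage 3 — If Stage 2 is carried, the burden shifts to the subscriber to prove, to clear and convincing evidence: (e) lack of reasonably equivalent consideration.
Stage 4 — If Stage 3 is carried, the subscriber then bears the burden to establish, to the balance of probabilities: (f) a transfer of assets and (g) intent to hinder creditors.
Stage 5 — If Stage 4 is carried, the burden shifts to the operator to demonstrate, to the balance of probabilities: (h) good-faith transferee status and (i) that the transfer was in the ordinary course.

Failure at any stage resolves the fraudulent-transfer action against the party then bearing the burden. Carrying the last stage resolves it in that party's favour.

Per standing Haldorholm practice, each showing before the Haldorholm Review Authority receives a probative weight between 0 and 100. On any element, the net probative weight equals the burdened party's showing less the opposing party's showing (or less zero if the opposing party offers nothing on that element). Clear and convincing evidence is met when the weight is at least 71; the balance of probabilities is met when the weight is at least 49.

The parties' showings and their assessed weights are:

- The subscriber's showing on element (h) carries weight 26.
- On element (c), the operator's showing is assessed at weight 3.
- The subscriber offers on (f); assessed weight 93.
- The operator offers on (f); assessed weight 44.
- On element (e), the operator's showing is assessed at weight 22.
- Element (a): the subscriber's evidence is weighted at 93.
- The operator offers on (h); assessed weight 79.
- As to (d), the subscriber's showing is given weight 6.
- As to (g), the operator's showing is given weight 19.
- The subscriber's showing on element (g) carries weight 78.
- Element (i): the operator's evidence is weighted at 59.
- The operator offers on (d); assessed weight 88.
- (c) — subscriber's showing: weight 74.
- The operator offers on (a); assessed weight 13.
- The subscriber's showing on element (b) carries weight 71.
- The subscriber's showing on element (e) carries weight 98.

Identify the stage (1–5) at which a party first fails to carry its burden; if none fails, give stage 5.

Stage 1 (subscriber, clear and convincing evidence, weight is at least 71): (a) net 93−13=80 ≥ 71 — meets; (b) 71 ≥ 71 — meets; (c) net 74−3=71 ≥ 71 — meets.
  Stage 1 is satisfied; the onus moves to the operator.
Stage 2 (operator, clear and convincing evidence, weight is at least 71): (d) net 88−6=82 ≥ 71 — meets.
  Stage 2 is satisfied; the onus moves to the subscriber.
Stage 3 (subscriber, clear and convincing evidence, weight is at least 71): (e) net 98−22=76 ≥ 71 — meets.
  Stage 3 is satisfied; the subscriber continues to bear the burden.
Stage 4 (subscriber, the balance of probabilities, weight is at least 49): (f) net 93−44=49 ≥ 49 — meets; (g) net 78−19=59 ≥ 49 — meets.
  Stage 4 carried; the burden shifts to the operator.
Stage 5 (operator, the balance of probabilities, weight is at least 49): (h) net 79−26=53 ≥ 49 — meets; (i) 59 ≥ 49 — meets.
  Stage 5 carried; the final stage is satisfied.
Every stage carried; the operator prevails.

stage 5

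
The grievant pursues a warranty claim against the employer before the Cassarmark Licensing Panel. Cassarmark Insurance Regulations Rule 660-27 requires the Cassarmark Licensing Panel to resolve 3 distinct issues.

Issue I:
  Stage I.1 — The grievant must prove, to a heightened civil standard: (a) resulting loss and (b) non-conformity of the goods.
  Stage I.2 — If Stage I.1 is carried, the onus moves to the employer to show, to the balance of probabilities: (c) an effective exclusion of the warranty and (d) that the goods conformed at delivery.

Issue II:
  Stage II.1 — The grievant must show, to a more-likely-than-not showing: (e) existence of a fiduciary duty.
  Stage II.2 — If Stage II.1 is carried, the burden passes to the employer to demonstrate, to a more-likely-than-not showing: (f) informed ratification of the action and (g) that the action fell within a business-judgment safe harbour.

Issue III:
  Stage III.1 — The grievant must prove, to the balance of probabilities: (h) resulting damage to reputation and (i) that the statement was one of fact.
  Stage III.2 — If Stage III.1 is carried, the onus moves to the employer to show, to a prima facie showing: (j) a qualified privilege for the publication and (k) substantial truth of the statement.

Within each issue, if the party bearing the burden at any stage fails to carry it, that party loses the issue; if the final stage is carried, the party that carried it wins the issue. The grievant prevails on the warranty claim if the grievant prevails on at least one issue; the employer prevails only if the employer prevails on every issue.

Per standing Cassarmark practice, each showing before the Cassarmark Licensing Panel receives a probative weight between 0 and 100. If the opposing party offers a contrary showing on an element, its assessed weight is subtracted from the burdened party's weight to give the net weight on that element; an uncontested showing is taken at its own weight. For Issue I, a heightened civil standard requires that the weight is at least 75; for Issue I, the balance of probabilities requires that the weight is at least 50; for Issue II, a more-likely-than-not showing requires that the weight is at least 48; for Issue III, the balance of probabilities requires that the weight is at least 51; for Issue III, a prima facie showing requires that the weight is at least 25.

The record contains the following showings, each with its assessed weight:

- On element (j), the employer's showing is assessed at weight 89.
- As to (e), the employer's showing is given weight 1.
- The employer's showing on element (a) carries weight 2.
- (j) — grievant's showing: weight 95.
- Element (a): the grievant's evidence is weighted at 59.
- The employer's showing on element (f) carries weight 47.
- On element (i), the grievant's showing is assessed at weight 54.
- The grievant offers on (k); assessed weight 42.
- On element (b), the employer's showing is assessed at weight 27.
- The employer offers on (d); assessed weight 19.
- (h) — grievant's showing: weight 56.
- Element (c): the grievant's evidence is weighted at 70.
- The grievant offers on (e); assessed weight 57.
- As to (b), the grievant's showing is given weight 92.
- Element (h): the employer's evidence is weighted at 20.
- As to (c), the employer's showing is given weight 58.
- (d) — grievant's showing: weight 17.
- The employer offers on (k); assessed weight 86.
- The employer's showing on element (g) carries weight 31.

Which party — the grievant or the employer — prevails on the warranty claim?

— Issue I —
Stage I.1 — burden on grievant; standard: a heightened civil standard (weight is at least 75).
    (a): 59 − 2 = 57 < 75 [not met]
    (b): 92 − 27 = 65 < 75 [not met]
  Not every element is met, so the grievant fails to carry Stage I.1.
So the employer prevails on this issue.
— Issue II —
Stage II.1 — burden on grievant; standard: a more-likely-than-not showing (weight is at least 48).
    (e): 57 − 1 = 56 ≥ 48 [met]
  Stage II.1 is satisfied; the onus moves to the employer.
Stage II.2 — burden on employer; standard: a more-likely-than-not showing (weight is at least 48).
    (f): 47 < 48 [not met]
    (g): 31 < 48 [not met]
  Not every element is met, so the employer fails to carry Stage II.2.
The grievant prevails on this issue.
— Issue III —
Stage III.1 — burden on grievant; standard: the balance of probabilities (weight is at least 51).
    (h): 56 − 20 = 36 < 51 [not met]
    (i): 54 ≥ 51 [met]
  The grievant does not carry Stage III.1.
So the employer prevails on this issue.
Per-issue: Issue I → employer; Issue II → grievant; Issue III → employer. The grievant must prevail on at least one issue; overall, the grievant prevails.

grievant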